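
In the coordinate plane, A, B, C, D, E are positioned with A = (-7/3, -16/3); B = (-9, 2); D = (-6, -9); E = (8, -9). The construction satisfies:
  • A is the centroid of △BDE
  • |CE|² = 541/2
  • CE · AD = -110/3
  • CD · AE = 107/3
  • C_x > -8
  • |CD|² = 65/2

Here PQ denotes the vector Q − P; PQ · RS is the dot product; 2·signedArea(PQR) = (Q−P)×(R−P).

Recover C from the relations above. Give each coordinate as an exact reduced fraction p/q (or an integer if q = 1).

1. C_x = -15/2  [CE · AD = -110/3 ∩ CD · AE = 107/3]
2. C_y = -7/2  [CE · AD = -110/3 ∩ CD · AE = 107/3]
   → C = (-15/2, -7/2)

C = (-15/2, -7/2)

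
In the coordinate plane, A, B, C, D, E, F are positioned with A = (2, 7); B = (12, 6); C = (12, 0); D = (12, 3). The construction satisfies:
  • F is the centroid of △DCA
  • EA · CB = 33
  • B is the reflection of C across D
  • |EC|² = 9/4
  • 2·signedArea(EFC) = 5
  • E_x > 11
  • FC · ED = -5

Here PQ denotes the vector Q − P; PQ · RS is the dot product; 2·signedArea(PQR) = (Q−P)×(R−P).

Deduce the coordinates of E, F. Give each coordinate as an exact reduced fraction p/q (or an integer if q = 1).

1. E_y = 3/2  [EA · CB = 33]
2. E_x = 12  [|EC|² = 9/4]
   → E = (12, 3/2)
3. F_x = 26/3  [2·signedArea(EFC) = 5 ∩ F is the centroid of △DCA]
4. F_y = 10/3  [2·signedArea(EFC) = 5 ∩ F is the centroid of △DCA]
   → F = (26/3, 10/3)

E = (12, 3/2)
F = (26/3, 10/3)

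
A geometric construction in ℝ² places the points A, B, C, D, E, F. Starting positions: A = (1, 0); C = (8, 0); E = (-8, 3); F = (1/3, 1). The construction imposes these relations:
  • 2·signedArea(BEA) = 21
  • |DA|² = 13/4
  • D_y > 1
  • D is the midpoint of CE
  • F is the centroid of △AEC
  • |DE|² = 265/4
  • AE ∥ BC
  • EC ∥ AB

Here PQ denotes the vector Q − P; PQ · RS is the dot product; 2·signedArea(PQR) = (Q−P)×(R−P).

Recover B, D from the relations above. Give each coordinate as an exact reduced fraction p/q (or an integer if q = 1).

1. B_x = 17  [AE ∥ BC ∩ EC ∥ AB]
2. B_y = -3  [AE ∥ BC ∩ EC ∥ AB]
   → B = (17, -3)
3. D_x = 0  [D is the midpoint of CE]
4. D_y = 3/2  [D is the midpoint of CE]
   → D = (0, 3/2)

B = (17, -3)
D = (0, 3/2)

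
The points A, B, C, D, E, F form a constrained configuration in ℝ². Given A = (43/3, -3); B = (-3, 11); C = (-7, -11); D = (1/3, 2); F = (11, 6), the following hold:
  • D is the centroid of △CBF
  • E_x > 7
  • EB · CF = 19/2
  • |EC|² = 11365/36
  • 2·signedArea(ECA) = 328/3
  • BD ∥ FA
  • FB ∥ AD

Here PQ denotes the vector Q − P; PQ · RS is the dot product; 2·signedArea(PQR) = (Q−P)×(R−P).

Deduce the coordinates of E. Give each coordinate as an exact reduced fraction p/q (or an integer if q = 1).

E = (22/3, -1/2)

1. E_x = 22/3  [2·signedArea(ECA) = 328/3 ∩ EB · CF = 19/2]
2. E_y = -1/2  [2·signedArea(ECA) = 328/3 ∩ EB · CF = 19/2]
   → E = (22/3, -1/2)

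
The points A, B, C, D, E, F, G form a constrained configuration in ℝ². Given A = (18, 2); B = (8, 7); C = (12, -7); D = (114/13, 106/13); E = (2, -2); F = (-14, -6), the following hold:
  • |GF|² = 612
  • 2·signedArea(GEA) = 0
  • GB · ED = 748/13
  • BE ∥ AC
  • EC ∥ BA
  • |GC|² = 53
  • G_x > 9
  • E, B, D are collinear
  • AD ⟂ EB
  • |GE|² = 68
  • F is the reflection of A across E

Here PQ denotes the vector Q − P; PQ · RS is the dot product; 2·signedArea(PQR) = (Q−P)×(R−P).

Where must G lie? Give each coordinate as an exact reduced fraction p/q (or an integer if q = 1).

G = (10, 0)

1. G_x = 10  [2·signedArea(GEA) = 0 ∩ GB · ED = 748/13]
2. G_y = 0  [2·signedArea(GEA) = 0 ∩ GB · ED = 748/13]
   → G = (10, 0)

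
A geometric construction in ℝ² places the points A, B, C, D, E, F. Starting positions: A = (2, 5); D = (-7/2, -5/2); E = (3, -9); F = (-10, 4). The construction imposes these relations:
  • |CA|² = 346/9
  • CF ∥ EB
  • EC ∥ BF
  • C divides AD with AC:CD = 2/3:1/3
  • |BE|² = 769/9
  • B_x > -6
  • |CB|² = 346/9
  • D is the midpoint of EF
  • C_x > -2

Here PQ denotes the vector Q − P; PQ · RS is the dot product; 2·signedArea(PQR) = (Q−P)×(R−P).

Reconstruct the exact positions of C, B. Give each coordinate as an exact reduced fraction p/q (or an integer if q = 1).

1. C_x = -5/3  [C divides AD with AC:CD = 2/3:1/3]
2. C_y = 0  [C divides AD with AC:CD = 2/3:1/3]
   → C = (-5/3, 0)
3. B_x = -16/3  [EC ∥ BF ∩ CF ∥ EB]
4. B_y = -5  [EC ∥ BF ∩ CF ∥ EB]
   → B = (-16/3, -5)

B = (-16/3, -5)
C = (-5/3, 0)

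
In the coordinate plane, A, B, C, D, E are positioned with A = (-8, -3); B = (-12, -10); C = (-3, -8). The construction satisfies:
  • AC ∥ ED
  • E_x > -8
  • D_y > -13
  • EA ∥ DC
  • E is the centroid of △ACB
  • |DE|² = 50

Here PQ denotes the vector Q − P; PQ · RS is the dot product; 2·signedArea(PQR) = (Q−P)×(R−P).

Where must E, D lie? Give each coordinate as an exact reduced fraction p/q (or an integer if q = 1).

D = (-8/3, -12)
E = (-23/3, -7)

1. E_x = -23/3  [E is the centroid of △ACB]
2. E_y = -7  [E is the centroid of △ACB]
   → E = (-23/3, -7)
3. D_x = -8/3  [EA ∥ DC ∩ AC ∥ ED]
4. D_y = -12  [EA ∥ DC ∩ AC ∥ ED]
   → D = (-8/3, -12)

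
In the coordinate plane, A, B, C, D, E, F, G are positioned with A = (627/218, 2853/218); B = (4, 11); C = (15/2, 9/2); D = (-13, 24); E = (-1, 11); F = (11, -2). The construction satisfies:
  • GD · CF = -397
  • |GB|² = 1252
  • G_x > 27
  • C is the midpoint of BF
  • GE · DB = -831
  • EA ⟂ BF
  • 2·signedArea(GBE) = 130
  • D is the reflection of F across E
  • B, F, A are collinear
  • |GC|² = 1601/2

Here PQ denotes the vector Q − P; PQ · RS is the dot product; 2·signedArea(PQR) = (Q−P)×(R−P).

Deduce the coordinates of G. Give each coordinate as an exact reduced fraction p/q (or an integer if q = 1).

1. G_x = 28  [2·signedArea(GBE) = 130 ∩ GD · CF = -397]
2. G_y = -15  [2·signedArea(GBE) = 130 ∩ GD · CF = -397]
   → G = (28, -15)

G = (28, -15)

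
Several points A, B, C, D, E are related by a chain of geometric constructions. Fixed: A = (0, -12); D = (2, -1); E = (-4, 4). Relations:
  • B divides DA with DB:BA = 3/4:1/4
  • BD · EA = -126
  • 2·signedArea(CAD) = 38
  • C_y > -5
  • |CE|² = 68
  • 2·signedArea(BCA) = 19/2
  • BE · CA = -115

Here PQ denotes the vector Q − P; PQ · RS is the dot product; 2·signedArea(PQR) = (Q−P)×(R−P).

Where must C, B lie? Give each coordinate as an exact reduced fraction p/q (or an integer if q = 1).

B = (1/2, -37/4)
C = (-2, -4)

1. B_x = 1/2  [B divides DA with DB:BA = 3/4:1/4]
2. B_y = -37/4  [B divides DA with DB:BA = 3/4:1/4]
   → B = (1/2, -37/4)
3. C_x = -2  [2·signedArea(CAD) = 38 ∩ BE · CA = -115]
4. C_y = -4  [2·signedArea(CAD) = 38 ∩ BE · CA = -115]
   → C = (-2, -4)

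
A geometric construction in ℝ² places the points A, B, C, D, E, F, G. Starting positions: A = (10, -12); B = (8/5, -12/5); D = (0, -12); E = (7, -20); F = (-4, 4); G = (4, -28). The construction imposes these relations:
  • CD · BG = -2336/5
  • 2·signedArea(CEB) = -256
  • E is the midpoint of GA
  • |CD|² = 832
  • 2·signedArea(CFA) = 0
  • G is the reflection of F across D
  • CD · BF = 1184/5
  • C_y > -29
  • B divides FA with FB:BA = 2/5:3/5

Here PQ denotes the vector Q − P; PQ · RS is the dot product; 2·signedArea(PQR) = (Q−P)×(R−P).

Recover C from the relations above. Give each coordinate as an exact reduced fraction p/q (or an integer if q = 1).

1. C_x = 24  [2·signedArea(CFA) = 0 ∩ CD · BF = 1184/5]
2. C_y = -28  [2·signedArea(CFA) = 0 ∩ CD · BF = 1184/5]
   → C = (24, -28)

C = (24, -28)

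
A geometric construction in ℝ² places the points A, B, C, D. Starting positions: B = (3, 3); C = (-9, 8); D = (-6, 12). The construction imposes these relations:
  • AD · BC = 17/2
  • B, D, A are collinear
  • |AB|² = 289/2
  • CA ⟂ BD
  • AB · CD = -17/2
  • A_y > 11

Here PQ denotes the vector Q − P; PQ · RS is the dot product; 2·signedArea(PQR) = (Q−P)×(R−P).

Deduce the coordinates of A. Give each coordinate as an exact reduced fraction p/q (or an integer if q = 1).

A = (-11/2, 23/2)

1. A_x = -11/2  [B, D, A are collinear ∩ CA ⟂ BD]
2. A_y = 23/2  [B, D, A are collinear ∩ CA ⟂ BD]
   → A = (-11/2, 23/2)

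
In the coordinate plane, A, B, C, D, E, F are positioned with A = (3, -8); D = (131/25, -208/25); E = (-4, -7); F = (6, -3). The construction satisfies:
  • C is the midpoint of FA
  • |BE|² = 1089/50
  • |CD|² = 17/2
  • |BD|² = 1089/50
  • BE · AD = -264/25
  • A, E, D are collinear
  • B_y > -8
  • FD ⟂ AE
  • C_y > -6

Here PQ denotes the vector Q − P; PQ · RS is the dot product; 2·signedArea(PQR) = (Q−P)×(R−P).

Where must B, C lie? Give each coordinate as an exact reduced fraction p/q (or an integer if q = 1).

1. B_x = 31/50  [line -56/25·x + 8/25·y + 96/25 = 0 ∩ |BE|² = 1089/50]
2. B_y = -383/50  [line -56/25·x + 8/25·y + 96/25 = 0 ∩ |BE|² = 1089/50]
   → B = (31/50, -383/50)
3. C_x = 9/2  [C is the midpoint of FA]
4. C_y = -11/2  [C is the midpoint of FA]
   → C = (9/2, -11/2)

B = (31/50, -383/50)
C = (9/2, -11/2)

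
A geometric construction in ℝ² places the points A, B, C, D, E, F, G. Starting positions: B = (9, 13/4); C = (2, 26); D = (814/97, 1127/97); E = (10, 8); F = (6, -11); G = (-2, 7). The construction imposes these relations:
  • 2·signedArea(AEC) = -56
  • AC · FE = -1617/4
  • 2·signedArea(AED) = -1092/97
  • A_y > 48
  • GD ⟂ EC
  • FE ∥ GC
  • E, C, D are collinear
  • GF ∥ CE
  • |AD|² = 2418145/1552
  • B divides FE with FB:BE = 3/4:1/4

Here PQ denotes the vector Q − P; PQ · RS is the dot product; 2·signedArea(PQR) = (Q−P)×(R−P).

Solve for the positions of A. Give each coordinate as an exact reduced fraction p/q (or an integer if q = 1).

1. A_x = -5  [2·signedArea(AEC) = -56 ∩ AC · FE = -1617/4]
2. A_y = 195/4  [2·signedArea(AEC) = -56 ∩ AC · FE = -1617/4]
   → A = (-5, 195/4)

A = (-5, 195/4)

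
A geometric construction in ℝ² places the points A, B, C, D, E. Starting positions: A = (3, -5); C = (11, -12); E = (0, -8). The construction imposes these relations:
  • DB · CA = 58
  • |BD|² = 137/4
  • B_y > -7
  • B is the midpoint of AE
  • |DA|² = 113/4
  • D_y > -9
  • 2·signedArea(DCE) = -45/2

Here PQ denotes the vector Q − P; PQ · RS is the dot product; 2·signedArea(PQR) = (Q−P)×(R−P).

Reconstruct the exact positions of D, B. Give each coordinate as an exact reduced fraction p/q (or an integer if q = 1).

1. B_x = 3/2  [B is the midpoint of AE]
2. B_y = -13/2  [B is the midpoint of AE]
   → B = (3/2, -13/2)
3. D_x = 7  [2·signedArea(DCE) = -45/2 ∩ DB · CA = 58]
4. D_y = -17/2  [2·signedArea(DCE) = -45/2 ∩ DB · CA = 58]
   → D = (7, -17/2)

B = (3/2, -13/2)
D = (7, -17/2)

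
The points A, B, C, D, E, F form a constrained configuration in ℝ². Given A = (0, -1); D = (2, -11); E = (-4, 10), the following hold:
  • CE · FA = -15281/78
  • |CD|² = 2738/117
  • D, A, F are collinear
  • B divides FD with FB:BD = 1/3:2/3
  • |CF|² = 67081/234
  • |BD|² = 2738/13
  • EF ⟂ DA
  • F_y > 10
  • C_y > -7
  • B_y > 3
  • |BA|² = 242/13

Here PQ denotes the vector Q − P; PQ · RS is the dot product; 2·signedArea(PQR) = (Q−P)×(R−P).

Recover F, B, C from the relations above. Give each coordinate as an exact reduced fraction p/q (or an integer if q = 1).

B = (-11/13, 42/13)
C = (41/39, -244/39)
F = (-59/26, 269/26)

1. F_x = -59/26  [D, A, F are collinear ∩ EF ⟂ DA]
2. F_y = 269/26  [D, A, F are collinear ∩ EF ⟂ DA]
   → F = (-59/26, 269/26)
3. B_x = -11/13  [B divides FD with FB:BD = 1/3:2/3]
4. B_y = 42/13  [B divides FD with FB:BD = 1/3:2/3]
   → B = (-11/13, 42/13)
5. C_x = 41/39  [line -59/26·x + 295/26·y + 5723/78 = 0 ∩ |CF|² = 67081/234]
6. C_y = -244/39  [line -59/26·x + 295/26·y + 5723/78 = 0 ∩ |CF|² = 67081/234]
   → C = (41/39, -244/39)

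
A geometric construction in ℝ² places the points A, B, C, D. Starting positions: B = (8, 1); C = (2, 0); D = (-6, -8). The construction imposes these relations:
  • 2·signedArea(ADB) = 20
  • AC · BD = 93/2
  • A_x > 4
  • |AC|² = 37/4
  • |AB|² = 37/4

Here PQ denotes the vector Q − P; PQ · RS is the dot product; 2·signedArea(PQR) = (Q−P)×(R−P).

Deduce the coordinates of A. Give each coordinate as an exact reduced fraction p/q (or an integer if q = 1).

1. A_x = 5  [2·signedArea(ADB) = 20 ∩ AC · BD = 93/2]
2. A_y = 1/2  [2·signedArea(ADB) = 20 ∩ AC · BD = 93/2]
   → A = (5, 1/2)

A = (5, 1/2)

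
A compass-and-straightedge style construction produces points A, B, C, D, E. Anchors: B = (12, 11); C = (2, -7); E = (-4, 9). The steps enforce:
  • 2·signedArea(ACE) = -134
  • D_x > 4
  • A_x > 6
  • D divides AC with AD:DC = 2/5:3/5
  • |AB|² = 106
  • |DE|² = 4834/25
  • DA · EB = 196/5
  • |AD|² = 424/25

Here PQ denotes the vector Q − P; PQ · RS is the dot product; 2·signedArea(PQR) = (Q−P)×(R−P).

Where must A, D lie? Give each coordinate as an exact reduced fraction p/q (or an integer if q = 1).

A = (7, 2)
D = (5, -8/5)

1. A_x = 7  [line -16·x + -6·y + 124 = 0 ∩ |AB|² = 106]
2. A_y = 2  [line -16·x + -6·y + 124 = 0 ∩ |AB|² = 106]
   → A = (7, 2)
3. D_x = 5  [D divides AC with AD:DC = 2/5:3/5]
4. D_y = -8/5  [D divides AC with AD:DC = 2/5:3/5]
   → D = (5, -8/5)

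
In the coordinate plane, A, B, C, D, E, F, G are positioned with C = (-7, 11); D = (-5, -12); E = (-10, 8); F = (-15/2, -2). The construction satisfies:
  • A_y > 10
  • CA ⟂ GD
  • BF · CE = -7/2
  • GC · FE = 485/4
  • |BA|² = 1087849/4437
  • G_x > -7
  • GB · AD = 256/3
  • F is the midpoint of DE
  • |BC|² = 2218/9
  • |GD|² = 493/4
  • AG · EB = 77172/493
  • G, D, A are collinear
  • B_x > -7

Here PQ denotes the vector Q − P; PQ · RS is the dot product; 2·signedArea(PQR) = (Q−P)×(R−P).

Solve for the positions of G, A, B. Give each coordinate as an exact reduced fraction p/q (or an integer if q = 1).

1. G_x = -13/2  [line 5/2·x + -10·y + 25/4 = 0 ∩ |GD|² = 493/4]
2. G_y = -1  [line 5/2·x + -10·y + 25/4 = 0 ∩ |GD|² = 493/4]
   → G = (-13/2, -1)
3. A_x = -4001/493  [G, D, A are collinear ∩ CA ⟂ GD]
4. A_y = 5348/493  [G, D, A are collinear ∩ CA ⟂ GD]
   → A = (-4001/493, 5348/493)
5. B_x = -6  [BF · CE = -7/2 ∩ GB · AD = 256/3]
6. B_y = -14/3  [BF · CE = -7/2 ∩ GB · AD = 256/3]
   → B = (-6, -14/3)

A = (-4001/493, 5348/493)
B = (-6, -14/3)
G = (-13/2, -1)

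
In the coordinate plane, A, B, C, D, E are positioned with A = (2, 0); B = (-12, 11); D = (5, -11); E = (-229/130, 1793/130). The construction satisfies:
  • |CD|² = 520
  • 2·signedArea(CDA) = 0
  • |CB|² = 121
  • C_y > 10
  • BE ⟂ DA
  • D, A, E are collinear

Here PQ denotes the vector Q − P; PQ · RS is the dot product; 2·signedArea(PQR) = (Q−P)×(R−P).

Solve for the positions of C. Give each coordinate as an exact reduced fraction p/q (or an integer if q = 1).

1. C_x = -1  [line -11·x + -3·y + 22 = 0 ∩ |CD|² = 520]
2. C_y = 11  [line -11·x + -3·y + 22 = 0 ∩ |CD|² = 520]
   → C = (-1, 11)

C = (-1, 11)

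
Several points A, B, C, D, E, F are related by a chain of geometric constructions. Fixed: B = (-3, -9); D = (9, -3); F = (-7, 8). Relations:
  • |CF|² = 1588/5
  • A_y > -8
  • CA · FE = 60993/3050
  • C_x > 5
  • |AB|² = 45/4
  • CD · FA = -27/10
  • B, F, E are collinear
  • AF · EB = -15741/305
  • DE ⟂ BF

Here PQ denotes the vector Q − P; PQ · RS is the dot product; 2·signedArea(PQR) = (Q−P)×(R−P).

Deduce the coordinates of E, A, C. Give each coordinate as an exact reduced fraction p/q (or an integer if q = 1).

1. E_x = -1131/305  [B, F, E are collinear ∩ DE ⟂ BF]
2. E_y = -1827/305  [B, F, E are collinear ∩ DE ⟂ BF]
   → E = (-1131/305, -1827/305)
3. A_x = 0  [line -216/305·x + 918/305·y + 1377/61 = 0 ∩ |AB|² = 45/4]
4. A_y = -15/2  [line -216/305·x + 918/305·y + 1377/61 = 0 ∩ |AB|² = 45/4]
   → A = (0, -15/2)
5. C_x = 27/5  [CA · FE = 60993/3050 ∩ CD · FA = -27/10]
6. C_y = -24/5  [CA · FE = 60993/3050 ∩ CD · FA = -27/10]
   → C = (27/5, -24/5)

A = (0, -15/2)
C = (27/5, -24/5)
E = (-1131/305, -1827/305)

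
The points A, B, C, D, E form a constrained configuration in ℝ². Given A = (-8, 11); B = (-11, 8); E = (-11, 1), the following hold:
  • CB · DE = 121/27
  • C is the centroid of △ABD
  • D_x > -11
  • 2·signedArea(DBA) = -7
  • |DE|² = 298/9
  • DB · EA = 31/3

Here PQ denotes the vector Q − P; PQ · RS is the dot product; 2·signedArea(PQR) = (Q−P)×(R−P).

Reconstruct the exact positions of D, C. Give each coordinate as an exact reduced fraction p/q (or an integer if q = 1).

1. D_x = -10  [2·signedArea(DBA) = -7 ∩ DB · EA = 31/3]
2. D_y = 20/3  [2·signedArea(DBA) = -7 ∩ DB · EA = 31/3]
   → D = (-10, 20/3)
3. C_x = -29/3  [C is the centroid of △ABD]
4. C_y = 77/9  [C is the centroid of △ABD]
   → C = (-29/3, 77/9)

C = (-29/3, 77/9)
D = (-10, 20/3)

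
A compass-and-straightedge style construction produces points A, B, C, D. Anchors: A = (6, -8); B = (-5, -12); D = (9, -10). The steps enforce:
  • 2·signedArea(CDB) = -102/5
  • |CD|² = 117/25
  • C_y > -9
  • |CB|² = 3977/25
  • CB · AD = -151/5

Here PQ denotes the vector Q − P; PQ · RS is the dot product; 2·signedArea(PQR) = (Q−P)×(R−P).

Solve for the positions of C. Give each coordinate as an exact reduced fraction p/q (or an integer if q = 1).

C = (36/5, -44/5)

1. C_x = 36/5  [2·signedArea(CDB) = -102/5 ∩ CB · AD = -151/5]
2. C_y = -44/5  [2·signedArea(CDB) = -102/5 ∩ CB · AD = -151/5]
   → C = (36/5, -44/5)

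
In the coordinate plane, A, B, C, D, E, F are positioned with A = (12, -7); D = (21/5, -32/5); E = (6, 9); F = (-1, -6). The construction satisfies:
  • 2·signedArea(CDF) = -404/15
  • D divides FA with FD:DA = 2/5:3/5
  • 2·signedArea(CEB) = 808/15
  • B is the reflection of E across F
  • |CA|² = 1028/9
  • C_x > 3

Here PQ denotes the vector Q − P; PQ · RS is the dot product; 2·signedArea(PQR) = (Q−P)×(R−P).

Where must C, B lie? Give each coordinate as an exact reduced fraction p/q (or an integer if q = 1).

1. B_x = -8  [B is the reflection of E across F]
2. B_y = -21  [B is the reflection of E across F]
   → B = (-8, -21)
3. C_x = 46/15  [2·signedArea(CEB) = 808/15 ∩ 2·signedArea(CDF) = -404/15]
4. C_y = -17/15  [2·signedArea(CEB) = 808/15 ∩ 2·signedArea(CDF) = -404/15]
   → C = (46/15, -17/15)

B = (-8, -21)
C = (46/15, -17/15)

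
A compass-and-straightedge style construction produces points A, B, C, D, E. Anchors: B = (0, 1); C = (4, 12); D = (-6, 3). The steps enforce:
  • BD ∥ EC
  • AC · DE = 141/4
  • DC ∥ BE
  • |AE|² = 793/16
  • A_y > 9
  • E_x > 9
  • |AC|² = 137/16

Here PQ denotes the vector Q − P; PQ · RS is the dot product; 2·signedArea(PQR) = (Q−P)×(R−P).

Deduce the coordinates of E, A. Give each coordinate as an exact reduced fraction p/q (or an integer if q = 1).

A = (3, 37/4)
E = (10, 10)

1. E_x = 10  [BD ∥ EC ∩ DC ∥ BE]
2. E_y = 10  [BD ∥ EC ∩ DC ∥ BE]
   → E = (10, 10)
3. A_x = 3  [line -16·x + -7·y + 451/4 = 0 ∩ |AE|² = 793/16]
4. A_y = 37/4  [line -16·x + -7·y + 451/4 = 0 ∩ |AE|² = 793/16]
   → A = (3, 37/4)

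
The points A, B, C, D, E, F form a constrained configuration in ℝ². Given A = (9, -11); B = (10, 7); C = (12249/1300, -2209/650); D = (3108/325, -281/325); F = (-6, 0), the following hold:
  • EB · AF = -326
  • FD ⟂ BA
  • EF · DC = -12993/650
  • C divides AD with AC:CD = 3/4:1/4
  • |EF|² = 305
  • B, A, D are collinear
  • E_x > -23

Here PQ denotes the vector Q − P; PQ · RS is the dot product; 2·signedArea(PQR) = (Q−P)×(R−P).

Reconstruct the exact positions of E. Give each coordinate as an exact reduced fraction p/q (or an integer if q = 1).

E = (-22, -7)

1. E_x = -22  [EB · AF = -326 ∩ EF · DC = -12993/650]
2. E_y = -7  [EB · AF = -326 ∩ EF · DC = -12993/650]
   → E = (-22, -7)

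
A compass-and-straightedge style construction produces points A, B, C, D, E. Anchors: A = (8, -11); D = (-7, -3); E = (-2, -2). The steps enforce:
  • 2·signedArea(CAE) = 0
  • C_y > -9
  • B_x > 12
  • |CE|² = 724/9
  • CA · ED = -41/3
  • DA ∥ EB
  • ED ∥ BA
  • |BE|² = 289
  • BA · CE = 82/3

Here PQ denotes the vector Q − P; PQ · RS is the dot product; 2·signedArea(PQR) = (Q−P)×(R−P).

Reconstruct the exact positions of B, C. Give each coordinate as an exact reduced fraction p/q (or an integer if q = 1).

1. B_x = 13  [ED ∥ BA ∩ DA ∥ EB]
2. B_y = -10  [ED ∥ BA ∩ DA ∥ EB]
   → B = (13, -10)
3. C_x = 14/3  [2·signedArea(CAE) = 0 ∩ BA · CE = 82/3]
4. C_y = -8  [2·signedArea(CAE) = 0 ∩ BA · CE = 82/3]
   → C = (14/3, -8)

B = (13, -10)
C = (14/3, -8)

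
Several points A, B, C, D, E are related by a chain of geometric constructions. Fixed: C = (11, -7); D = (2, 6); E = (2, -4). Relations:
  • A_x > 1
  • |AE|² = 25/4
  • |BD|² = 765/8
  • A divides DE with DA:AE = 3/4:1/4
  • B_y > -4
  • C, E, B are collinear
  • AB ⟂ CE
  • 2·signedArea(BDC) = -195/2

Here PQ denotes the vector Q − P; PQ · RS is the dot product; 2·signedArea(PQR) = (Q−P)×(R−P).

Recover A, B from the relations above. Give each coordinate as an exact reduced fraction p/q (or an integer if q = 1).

1. A_x = 2  [A divides DE with DA:AE = 3/4:1/4]
2. A_y = -3/2  [A divides DE with DA:AE = 3/4:1/4]
   → A = (2, -3/2)
3. B_x = 5/4  [C, E, B are collinear ∩ AB ⟂ CE]
4. B_y = -15/4  [C, E, B are collinear ∩ AB ⟂ CE]
   → B = (5/4, -15/4)

A = (2, -3/2)
B = (5/4, -15/4)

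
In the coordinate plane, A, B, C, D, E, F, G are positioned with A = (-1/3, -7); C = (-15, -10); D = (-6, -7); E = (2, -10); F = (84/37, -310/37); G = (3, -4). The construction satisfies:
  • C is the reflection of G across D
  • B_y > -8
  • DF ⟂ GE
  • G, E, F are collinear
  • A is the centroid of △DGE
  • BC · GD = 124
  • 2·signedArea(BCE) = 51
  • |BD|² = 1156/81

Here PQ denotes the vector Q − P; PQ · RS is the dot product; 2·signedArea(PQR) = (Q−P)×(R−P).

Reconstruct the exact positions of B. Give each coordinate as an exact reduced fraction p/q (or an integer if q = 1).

1. B_x = -20/9  [2·signedArea(BCE) = 51 ∩ BC · GD = 124]
2. B_y = -7  [2·signedArea(BCE) = 51 ∩ BC · GD = 124]
   → B = (-20/9, -7)

B = (-20/9, -7)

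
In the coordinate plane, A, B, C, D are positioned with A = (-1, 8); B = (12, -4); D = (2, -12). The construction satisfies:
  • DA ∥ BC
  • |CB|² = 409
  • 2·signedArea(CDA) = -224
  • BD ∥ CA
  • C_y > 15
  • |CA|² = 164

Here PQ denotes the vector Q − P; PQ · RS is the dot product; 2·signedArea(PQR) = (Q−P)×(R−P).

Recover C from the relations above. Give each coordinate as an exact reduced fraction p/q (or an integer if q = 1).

1. C_x = 9  [BD ∥ CA ∩ DA ∥ BC]
2. C_y = 16  [BD ∥ CA ∩ DA ∥ BC]
   → C = (9, 16)

C = (9, 16)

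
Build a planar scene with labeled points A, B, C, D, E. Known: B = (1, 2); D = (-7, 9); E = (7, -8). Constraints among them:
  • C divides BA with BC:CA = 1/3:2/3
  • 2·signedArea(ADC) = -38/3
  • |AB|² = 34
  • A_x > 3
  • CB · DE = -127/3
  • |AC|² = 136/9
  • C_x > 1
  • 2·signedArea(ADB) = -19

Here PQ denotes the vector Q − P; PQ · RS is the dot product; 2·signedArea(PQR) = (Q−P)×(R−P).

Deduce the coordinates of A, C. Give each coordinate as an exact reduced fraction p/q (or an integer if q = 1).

A = (4, -3)
C = (2, 1/3)

1. A_x = 4  [line 7·x + 8·y + -4 = 0 ∩ |AB|² = 34]
2. A_y = -3  [line 7·x + 8·y + -4 = 0 ∩ |AB|² = 34]
   → A = (4, -3)
3. C_x = 2  [C divides BA with BC:CA = 1/3:2/3]
4. C_y = 1/3  [C divides BA with BC:CA = 1/3:2/3]
   → C = (2, 1/3)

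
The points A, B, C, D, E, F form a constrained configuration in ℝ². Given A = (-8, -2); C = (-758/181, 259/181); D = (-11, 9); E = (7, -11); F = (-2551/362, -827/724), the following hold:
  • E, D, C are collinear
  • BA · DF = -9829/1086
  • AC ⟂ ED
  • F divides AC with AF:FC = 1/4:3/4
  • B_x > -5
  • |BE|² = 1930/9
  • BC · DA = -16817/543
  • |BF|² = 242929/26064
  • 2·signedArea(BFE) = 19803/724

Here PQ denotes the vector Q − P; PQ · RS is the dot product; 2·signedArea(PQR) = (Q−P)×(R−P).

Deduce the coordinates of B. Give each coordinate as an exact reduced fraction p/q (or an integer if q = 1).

1. B_x = -4  [BA · DF = -9829/1086 ∩ 2·signedArea(BFE) = 19803/724]
2. B_y = -4/3  [BA · DF = -9829/1086 ∩ 2·signedArea(BFE) = 19803/724]
   → B = (-4, -4/3)

B = (-4, -4/3)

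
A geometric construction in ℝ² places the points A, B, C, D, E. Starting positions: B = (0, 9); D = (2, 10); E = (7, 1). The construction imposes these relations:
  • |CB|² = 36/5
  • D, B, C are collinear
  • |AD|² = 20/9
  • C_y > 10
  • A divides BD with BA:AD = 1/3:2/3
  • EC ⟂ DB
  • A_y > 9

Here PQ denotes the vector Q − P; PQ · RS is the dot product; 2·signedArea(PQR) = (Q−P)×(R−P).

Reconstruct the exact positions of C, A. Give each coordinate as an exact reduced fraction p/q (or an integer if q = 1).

A = (2/3, 28/3)
C = (12/5, 51/5)

1. C_x = 12/5  [D, B, C are collinear ∩ EC ⟂ DB]
2. C_y = 51/5  [D, B, C are collinear ∩ EC ⟂ DB]
   → C = (12/5, 51/5)
3. A_x = 2/3  [A divides BD with BA:AD = 1/3:2/3]
4. A_y = 28/3  [A divides BD with BA:AD = 1/3:2/3]
   → A = (2/3, 28/3)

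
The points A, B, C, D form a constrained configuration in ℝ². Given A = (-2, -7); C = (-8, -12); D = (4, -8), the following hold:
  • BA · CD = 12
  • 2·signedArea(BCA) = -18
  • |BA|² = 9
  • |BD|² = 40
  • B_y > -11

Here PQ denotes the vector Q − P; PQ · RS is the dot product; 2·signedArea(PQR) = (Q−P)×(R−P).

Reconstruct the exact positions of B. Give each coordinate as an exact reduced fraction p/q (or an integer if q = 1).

B = (-2, -10)

1. B_x = -2  [2·signedArea(BCA) = -18 ∩ BA · CD = 12]
2. B_y = -10  [2·signedArea(BCA) = -18 ∩ BA · CD = 12]
   → B = (-2, -10)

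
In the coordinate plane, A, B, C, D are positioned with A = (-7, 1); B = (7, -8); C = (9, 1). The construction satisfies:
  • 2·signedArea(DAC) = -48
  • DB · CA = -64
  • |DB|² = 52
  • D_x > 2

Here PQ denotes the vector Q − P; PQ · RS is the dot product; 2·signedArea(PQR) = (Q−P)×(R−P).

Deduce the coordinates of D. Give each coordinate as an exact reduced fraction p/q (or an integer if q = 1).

D = (3, -2)

1. D_x = 3  [DB · CA = -64 ∩ 2·signedArea(DAC) = -48]
2. D_y = -2  [DB · CA = -64 ∩ 2·signedArea(DAC) = -48]
   → D = (3, -2)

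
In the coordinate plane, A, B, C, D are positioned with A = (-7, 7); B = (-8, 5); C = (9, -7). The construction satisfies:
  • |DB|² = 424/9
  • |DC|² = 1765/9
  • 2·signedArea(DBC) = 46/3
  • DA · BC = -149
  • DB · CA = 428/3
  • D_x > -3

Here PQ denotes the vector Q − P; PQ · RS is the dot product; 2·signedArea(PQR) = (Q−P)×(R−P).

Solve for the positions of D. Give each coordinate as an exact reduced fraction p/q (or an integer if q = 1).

D = (-2, 5/3)

1. D_x = -2  [2·signedArea(DBC) = 46/3 ∩ DB · CA = 428/3]
2. D_y = 5/3  [2·signedArea(DBC) = 46/3 ∩ DB · CA = 428/3]
   → D = (-2, 5/3)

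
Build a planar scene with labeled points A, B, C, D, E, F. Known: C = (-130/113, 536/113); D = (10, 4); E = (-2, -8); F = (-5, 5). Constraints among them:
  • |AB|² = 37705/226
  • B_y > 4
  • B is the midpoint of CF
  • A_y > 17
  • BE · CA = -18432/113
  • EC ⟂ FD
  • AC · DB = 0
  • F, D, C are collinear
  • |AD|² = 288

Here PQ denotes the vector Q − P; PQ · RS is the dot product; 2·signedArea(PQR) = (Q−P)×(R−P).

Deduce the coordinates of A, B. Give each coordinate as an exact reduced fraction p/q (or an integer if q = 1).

1. B_x = -695/226  [B is the midpoint of CF]
2. B_y = 1101/226  [B is the midpoint of CF]
   → B = (-695/226, 1101/226)
3. A_x = -34/113  [AC · DB = 0 ∩ BE · CA = -18432/113]
4. A_y = 1976/113  [AC · DB = 0 ∩ BE · CA = -18432/113]
   → A = (-34/113, 1976/113)

A = (-34/113, 1976/113)
B = (-695/226, 1101/226)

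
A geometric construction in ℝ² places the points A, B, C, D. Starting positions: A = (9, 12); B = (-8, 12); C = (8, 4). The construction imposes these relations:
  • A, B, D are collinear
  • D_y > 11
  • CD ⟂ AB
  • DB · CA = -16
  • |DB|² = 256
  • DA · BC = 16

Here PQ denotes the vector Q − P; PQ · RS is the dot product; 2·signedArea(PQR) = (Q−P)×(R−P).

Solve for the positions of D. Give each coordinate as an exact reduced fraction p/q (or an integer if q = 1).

D = (8, 12)

1. D_x = 8  [A, B, D are collinear ∩ CD ⟂ AB]
2. D_y = 12  [A, B, D are collinear ∩ CD ⟂ AB]
   → D = (8, 12)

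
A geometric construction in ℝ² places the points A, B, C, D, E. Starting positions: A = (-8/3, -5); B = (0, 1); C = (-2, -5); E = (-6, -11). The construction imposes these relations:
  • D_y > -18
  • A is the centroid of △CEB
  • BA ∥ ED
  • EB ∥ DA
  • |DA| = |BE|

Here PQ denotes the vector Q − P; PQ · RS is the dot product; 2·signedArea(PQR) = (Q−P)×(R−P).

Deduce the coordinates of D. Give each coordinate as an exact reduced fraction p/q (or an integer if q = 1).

1. D_x = -26/3  [EB ∥ DA ∩ BA ∥ ED]
2. D_y = -17  [EB ∥ DA ∩ BA ∥ ED]
   → D = (-26/3, -17)

D = (-26/3, -17)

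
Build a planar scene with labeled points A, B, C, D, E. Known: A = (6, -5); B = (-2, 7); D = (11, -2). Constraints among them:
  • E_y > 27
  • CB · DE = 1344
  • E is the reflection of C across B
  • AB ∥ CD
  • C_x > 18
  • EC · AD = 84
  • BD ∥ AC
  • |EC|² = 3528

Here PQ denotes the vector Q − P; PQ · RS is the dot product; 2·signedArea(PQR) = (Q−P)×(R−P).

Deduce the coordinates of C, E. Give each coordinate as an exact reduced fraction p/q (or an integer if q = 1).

C = (19, -14)
E = (-23, 28)

1. C_x = 19  [AB ∥ CD ∩ BD ∥ AC]
2. C_y = -14  [AB ∥ CD ∩ BD ∥ AC]
   → C = (19, -14)
3. E_x = -23  [E is the reflection of C across B]
4. E_y = 28  [E is the reflection of C across B]
   → E = (-23, 28)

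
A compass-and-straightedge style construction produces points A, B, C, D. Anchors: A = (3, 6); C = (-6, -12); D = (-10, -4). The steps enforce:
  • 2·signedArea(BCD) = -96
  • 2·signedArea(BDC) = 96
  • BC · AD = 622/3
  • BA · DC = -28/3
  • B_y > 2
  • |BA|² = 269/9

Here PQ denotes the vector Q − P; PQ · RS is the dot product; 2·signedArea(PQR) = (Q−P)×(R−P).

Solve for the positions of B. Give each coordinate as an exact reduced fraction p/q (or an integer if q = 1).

B = (-4/3, 8/3)

1. B_x = -4/3  [2·signedArea(BCD) = -96 ∩ BC · AD = 622/3]
2. B_y = 8/3  [2·signedArea(BCD) = -96 ∩ BC · AD = 622/3]
   → B = (-4/3, 8/3)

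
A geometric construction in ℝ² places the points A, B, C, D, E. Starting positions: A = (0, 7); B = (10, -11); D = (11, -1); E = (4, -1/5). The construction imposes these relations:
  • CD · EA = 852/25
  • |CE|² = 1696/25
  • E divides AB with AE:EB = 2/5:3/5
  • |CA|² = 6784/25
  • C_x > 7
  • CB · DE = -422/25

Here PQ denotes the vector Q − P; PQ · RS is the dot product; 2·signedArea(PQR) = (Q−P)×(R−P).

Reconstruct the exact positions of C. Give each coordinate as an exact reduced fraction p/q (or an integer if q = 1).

C = (8, -37/5)

1. C_x = 8  [CD · EA = 852/25 ∩ CB · DE = -422/25]
2. C_y = -37/5  [CD · EA = 852/25 ∩ CB · DE = -422/25]
   → C = (8, -37/5)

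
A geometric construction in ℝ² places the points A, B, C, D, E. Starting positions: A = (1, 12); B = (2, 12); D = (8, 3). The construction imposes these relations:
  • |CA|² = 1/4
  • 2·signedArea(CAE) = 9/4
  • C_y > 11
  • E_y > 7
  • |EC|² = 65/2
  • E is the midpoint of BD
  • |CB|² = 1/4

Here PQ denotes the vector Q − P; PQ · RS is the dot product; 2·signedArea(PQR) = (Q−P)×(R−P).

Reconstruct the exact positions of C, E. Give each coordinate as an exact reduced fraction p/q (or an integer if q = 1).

C = (3/2, 12)
E = (5, 15/2)

1. E_x = 5  [E is the midpoint of BD]
2. E_y = 15/2  [E is the midpoint of BD]
   → E = (5, 15/2)
3. C_x = 3/2  [line 9/2·x + 4·y + -219/4 = 0 ∩ |EC|² = 65/2]
4. C_y = 12  [line 9/2·x + 4·y + -219/4 = 0 ∩ |EC|² = 65/2]
   → C = (3/2, 12)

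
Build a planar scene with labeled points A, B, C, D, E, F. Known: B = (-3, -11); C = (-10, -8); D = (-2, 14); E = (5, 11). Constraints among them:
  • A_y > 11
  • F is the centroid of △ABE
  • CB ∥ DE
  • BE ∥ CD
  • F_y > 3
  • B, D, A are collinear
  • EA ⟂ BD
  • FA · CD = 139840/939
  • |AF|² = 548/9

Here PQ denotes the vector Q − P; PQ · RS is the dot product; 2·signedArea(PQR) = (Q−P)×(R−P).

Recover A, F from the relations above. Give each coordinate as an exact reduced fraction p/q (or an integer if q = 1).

A = (-660/313, 3532/313)
F = (-34/939, 3532/939)

1. A_x = -660/313  [B, D, A are collinear ∩ EA ⟂ BD]
2. A_y = 3532/313  [B, D, A are collinear ∩ EA ⟂ BD]
   → A = (-660/313, 3532/313)
3. F_x = -34/939  [F is the centroid of △ABE]
4. F_y = 3532/939  [F is the centroid of △ABE]
   → F = (-34/939, 3532/939)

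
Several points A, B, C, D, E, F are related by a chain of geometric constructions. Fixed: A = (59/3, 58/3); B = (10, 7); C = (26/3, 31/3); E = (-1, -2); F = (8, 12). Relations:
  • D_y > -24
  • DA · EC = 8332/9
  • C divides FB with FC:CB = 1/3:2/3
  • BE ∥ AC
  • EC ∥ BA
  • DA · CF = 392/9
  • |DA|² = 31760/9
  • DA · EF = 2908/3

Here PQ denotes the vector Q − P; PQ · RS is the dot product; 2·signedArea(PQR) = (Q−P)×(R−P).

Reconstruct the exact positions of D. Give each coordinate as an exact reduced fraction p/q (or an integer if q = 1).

1. D_x = -65/3  [DA · EF = 2908/3 ∩ DA · EC = 8332/9]
2. D_y = -70/3  [DA · EF = 2908/3 ∩ DA · EC = 8332/9]
   → D = (-65/3, -70/3)

D = (-65/3, -70/3)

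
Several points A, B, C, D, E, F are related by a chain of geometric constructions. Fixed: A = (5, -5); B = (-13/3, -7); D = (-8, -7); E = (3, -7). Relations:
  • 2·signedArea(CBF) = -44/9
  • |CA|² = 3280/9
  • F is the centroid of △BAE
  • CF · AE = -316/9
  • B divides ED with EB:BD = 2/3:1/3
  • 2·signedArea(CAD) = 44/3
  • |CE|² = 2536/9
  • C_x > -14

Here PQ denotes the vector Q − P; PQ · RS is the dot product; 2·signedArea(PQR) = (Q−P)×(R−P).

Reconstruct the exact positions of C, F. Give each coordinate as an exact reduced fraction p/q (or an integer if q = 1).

C = (-41/3, -9)
F = (11/9, -19/3)

1. F_x = 11/9  [F is the centroid of △BAE]
2. F_y = -19/3  [F is the centroid of △BAE]
   → F = (11/9, -19/3)
3. C_x = -41/3  [2·signedArea(CBF) = -44/9 ∩ 2·signedArea(CAD) = 44/3]
4. C_y = -9  [2·signedArea(CBF) = -44/9 ∩ 2·signedArea(CAD) = 44/3]
   → C = (-41/3, -9)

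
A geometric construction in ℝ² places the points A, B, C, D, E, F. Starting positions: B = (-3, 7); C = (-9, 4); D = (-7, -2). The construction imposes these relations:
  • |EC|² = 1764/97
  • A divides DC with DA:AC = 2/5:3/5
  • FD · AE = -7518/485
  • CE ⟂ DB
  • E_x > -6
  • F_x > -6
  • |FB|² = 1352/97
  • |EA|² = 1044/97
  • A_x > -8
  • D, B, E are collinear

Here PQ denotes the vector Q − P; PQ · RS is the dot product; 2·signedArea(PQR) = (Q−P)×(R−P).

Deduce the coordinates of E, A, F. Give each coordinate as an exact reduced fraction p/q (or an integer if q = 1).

A = (-39/5, 2/5)
E = (-495/97, 220/97)
F = (-553/97, 429/97)

1. E_x = -495/97  [D, B, E are collinear ∩ CE ⟂ DB]
2. E_y = 220/97  [D, B, E are collinear ∩ CE ⟂ DB]
   → E = (-495/97, 220/97)
3. A_x = -39/5  [A divides DC with DA:AC = 2/5:3/5]
4. A_y = 2/5  [A divides DC with DA:AC = 2/5:3/5]
   → A = (-39/5, 2/5)
5. F_x = -553/97  [line -1308/485·x + -906/485·y + -690/97 = 0 ∩ |FB|² = 1352/97]
6. F_y = 429/97  [line -1308/485·x + -906/485·y + -690/97 = 0 ∩ |FB|² = 1352/97]
   → F = (-553/97, 429/97)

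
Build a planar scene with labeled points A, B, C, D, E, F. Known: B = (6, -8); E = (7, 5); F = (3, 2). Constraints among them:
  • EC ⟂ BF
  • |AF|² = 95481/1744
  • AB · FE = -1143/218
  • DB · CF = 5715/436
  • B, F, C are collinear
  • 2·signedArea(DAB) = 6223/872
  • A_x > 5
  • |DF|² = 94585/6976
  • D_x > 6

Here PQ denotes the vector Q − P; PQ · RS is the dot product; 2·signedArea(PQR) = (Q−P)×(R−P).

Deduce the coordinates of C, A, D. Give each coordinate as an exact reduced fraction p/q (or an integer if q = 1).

1. C_x = 273/109  [B, F, C are collinear ∩ EC ⟂ BF]
2. C_y = 398/109  [B, F, C are collinear ∩ EC ⟂ BF]
   → C = (273/109, 398/109)
3. A_x = 2235/436  [line -4·x + -3·y + 1143/218 = 0 ∩ |AF|² = 95481/1744]
4. A_y = -1109/218  [line -4·x + -3·y + 1143/218 = 0 ∩ |AF|² = 95481/1744]
   → A = (2235/436, -1109/218)
5. D_x = 5287/872  [2·signedArea(DAB) = 6223/872 ∩ DB · CF = 5715/436]
6. D_y = -19/436  [2·signedArea(DAB) = 6223/872 ∩ DB · CF = 5715/436]
   → D = (5287/872, -19/436)

A = (2235/436, -1109/218)
C = (273/109, 398/109)
D = (5287/872, -19/436)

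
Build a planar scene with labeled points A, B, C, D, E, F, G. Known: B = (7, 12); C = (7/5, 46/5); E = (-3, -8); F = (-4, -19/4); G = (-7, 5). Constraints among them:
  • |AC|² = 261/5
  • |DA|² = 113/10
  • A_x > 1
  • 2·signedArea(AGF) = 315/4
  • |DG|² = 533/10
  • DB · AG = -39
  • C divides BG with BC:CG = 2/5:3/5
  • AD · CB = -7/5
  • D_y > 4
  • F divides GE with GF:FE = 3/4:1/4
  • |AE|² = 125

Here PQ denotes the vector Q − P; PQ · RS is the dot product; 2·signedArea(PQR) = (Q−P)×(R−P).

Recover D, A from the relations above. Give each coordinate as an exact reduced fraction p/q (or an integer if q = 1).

A = (2, 2)
D = (3/10, 49/10)

1. A_x = 2  [line 39/4·x + 3·y + -51/2 = 0 ∩ |AC|² = 261/5]
2. A_y = 2  [line 39/4·x + 3·y + -51/2 = 0 ∩ |AC|² = 261/5]
   → A = (2, 2)
3. D_x = 3/10  [DB · AG = -39 ∩ AD · CB = -7/5]
4. D_y = 49/10  [DB · AG = -39 ∩ AD · CB = -7/5]
   → D = (3/10, 49/10)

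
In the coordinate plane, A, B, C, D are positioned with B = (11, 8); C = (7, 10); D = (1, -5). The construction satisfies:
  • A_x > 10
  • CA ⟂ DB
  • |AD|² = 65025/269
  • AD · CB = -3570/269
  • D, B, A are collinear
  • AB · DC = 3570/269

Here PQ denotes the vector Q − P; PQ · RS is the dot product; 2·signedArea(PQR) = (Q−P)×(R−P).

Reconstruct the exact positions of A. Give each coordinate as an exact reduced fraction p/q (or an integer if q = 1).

A = (2819/269, 1970/269)

1. A_x = 2819/269  [D, B, A are collinear ∩ CA ⟂ DB]
2. A_y = 1970/269  [D, B, A are collinear ∩ CA ⟂ DB]
   → A = (2819/269, 1970/269)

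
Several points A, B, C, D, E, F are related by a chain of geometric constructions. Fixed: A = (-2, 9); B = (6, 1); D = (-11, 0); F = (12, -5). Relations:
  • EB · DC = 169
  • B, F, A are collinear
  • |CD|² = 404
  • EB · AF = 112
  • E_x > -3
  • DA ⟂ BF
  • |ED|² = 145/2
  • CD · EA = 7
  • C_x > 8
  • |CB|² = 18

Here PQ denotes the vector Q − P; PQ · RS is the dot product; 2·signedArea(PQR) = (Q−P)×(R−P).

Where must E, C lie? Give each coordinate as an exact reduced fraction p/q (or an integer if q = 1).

C = (9, -2)
E = (-5/2, 1/2)

1. E_x = -5/2  [line -14·x + 14·y + -42 = 0 ∩ |ED|² = 145/2]
2. E_y = 1/2  [line -14·x + 14·y + -42 = 0 ∩ |ED|² = 145/2]
   → E = (-5/2, 1/2)
3. C_x = 9  [EB · DC = 169 ∩ CD · EA = 7]
4. C_y = -2  [EB · DC = 169 ∩ CD · EA = 7]
   → C = (9, -2)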